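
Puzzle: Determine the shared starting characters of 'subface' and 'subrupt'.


Compare from the start: 3 characters match: 'sub'. Mismatch at position 4: 'f' vs 'r'.

sub


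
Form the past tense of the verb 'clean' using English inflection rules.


Apply rule: Add -ed. 'clean' becomes 'cleaned'.

cleaned


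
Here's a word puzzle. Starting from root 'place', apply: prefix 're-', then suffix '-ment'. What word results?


Step 1: Add prefix 're-' to 'place' = 'replace'
Step 2: Add suffix '-ment' to 'replace' = 'replacement'

replacement


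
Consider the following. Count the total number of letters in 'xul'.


Spell out 'xul' and number each letter: x(1), u(2), l(3). Total: 3 letters.

3


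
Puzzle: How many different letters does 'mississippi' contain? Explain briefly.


Unique letters in 'mississippi': {i, m, p, s} = 4 distinct letters.

4


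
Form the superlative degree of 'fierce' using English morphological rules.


Apply superlative formation (ends in e: add -st): 'fierce' -> 'fiercest'.

fiercest


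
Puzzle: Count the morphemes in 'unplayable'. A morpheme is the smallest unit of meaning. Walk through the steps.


Decomposition: un- (prefix) + play (root) + -able (suffix) = 3 morpheme(s)

3 morphemes


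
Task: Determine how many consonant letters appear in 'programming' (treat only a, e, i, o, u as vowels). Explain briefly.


Consonants in 'programming': p, r, g, r, m, m, n, g = 8 consonants.

8


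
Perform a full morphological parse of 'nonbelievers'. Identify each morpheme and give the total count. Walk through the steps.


Step 1: Identify prefix: 'non' (meaning: not)
Step 2: Identify root: 'believe'
Step 3: Identify suffix(es): 'er, s'
Decomposition: non- (prefix: not) + believe (root) + -er (suffix: one who) + -s (plural)
Total morphemes: 4

4 morphemes (non- (prefix: not) + believe (root) + -er (suffix: one who) + -s (plural))


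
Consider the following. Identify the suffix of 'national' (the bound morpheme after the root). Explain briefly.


The word 'national' = 'nation' (root) + '-al' (suffix). The suffix is '-al'.

al


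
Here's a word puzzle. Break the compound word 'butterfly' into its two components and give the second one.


Split 'butterfly' into 'butter' + 'fly'. The second part is 'fly'.

fly


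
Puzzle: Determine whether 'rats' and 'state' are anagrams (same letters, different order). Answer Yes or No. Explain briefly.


Sorted letters of 'rats': 'arst'
Sorted letters of 'state': 'aestt'
They do not match.

No


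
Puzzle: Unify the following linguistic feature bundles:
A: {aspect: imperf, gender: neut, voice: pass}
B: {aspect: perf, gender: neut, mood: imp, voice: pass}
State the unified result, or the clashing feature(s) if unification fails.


Compare features:
aspect: A=imperf vs B=perf -> CLASH
gender: A=neut vs B=neut -> unified: neut
mood: A=_ vs B=imp -> unified: imp
voice: A=pass vs B=pass -> unified: pass
Clash detected on feature 'aspect' (imperf vs perf); unification fails.

CLASH on 'aspect' (imperf vs perf)


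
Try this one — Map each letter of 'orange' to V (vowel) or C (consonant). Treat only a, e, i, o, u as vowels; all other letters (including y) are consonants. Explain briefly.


Letter mapping: o = V, r = C, a = V, n = C, g = C, e = V.

VCVCCV


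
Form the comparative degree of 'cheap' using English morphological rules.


Apply comparative formation (add -er): 'cheap' -> 'cheaper'.

cheaper


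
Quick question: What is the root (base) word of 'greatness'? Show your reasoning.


Remove suffix '-ness' from 'greatness' to get root 'great'.

great


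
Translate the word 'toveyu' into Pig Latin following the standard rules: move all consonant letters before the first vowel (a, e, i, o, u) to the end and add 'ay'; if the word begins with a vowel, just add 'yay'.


'toveyu': move consonant cluster 't' to end and add 'ay': 'oveyutay'.

oveyutay


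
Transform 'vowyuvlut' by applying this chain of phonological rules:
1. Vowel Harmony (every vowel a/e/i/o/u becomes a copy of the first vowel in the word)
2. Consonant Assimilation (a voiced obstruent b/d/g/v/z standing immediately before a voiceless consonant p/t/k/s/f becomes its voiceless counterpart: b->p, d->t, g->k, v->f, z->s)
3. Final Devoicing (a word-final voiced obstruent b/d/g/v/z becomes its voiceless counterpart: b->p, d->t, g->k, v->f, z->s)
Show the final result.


Starting form: 'vowyuvlut'
Rule 1: Vowel Harmony: all vowels become 'o' (matching first vowel). 'vowyuvlut' -> 'vowyovlot'
Rule 2: Consonant Assimilation: no voiced obstruent (b/d/g/v/z) stands immediately before a voiceless consonant (p/t/k/s/f). No change.
Rule 3: Final Devoicing: final consonant 't' is not one of the voiced obstruents b/d/g/v/z. No change.
Final form: 'vowyovlot'

vowyovlot


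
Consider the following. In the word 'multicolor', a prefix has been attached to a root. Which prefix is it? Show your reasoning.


The word 'multicolor' = 'multi' (prefix) + 'color' (root). The prefix is 'multi'.

multi


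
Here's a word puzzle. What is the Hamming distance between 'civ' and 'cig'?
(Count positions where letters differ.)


Alignment:
Position 1: 'c' vs 'c' = match
Position 2: 'i' vs 'i' = match
Position 3: 'v' vs 'g' = DIFFER
Total differences: 1

1


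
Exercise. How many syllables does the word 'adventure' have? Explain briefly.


Break 'adventure' into syllables: ad-ven-ture -> ad | ven | ture = 3 syllables

3 syllables


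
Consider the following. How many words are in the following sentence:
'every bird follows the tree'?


Split into words: every | bird | follows | the | tree = 5 words.

5


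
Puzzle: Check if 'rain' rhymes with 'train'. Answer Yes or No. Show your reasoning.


Rime (stressed vowel + following sounds) of 'rain': -ain = /eɪn/
Rime of 'train': -ain = /eɪn/
/eɪn/ and /eɪn/ are the same ending sound, so the words rhyme.

Yes


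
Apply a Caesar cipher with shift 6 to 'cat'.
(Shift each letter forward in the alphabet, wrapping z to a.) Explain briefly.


Shift each letter by 6: c -> i, a -> g, t -> z. Result: 'igz'.

igz


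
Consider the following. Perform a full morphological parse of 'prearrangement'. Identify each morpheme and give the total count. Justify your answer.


Step 1: Identify prefix: 'pre' (meaning: before)
Step 2: Identify root: 'arrange'
Step 3: Identify suffix(es): 'ment'
Decomposition: pre- (prefix: before) + arrange (root) + -ment (suffix: action/result)
Total morphemes: 3

3 morphemes (pre- (prefix: before) + arrange (root) + -ment (suffix: action/result))


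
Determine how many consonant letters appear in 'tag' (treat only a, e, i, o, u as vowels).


Consonants in 'tag': t, g = 2 consonants.

2


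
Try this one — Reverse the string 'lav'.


Reverse 'lav' character by character: 'val'.

val


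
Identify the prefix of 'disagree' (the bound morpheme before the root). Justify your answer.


The word 'disagree' = 'dis' (prefix) + 'agree' (root). The prefix is 'dis'.

dis


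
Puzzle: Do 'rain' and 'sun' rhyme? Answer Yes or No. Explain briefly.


Rime (stressed vowel + following sounds) of 'rain': -ain = /eɪn/
Rime of 'sun': -un = /ʌn/
/eɪn/ and /ʌn/ are different ending sounds, so the words do not rhyme.

No


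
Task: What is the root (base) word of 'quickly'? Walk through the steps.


Remove suffix '-ly' from 'quickly' to get root 'quick'.

quick


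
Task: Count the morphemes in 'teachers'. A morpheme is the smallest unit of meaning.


Decomposition: teach (root) + -er (suffix) + -s (plural) = 3 morpheme(s)

3 morphemes


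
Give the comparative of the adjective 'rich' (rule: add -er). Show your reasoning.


Apply comparative formation (add -er): 'rich' -> 'richer'.

richer


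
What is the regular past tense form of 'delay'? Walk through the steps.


Apply rule: Add -ed. 'delay' becomes 'delayed'.

delayed


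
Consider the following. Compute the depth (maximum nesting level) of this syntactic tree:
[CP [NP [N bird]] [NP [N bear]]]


Count bracket nesting levels:
'[' at pos 0: depth = 1
'[' at pos 4: depth = 2
'[' at pos 8: depth = 3
'[' at pos 18: depth = 2
'[' at pos 22: depth = 3
Maximum depth reached: 3

3


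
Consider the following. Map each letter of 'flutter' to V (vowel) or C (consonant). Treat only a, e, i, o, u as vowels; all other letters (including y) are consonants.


Letter mapping: f = C, l = C, u = V, t = C, t = C, e = V, r = C.

CCVCCVC


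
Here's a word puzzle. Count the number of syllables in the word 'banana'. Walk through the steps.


Break 'banana' into syllables: ba-na-na -> ba | na | na = 3 syllables

3 syllables


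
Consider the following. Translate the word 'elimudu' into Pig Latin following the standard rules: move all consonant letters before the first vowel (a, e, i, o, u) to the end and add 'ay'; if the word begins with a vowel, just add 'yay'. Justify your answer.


'elimudu' starts with a vowel, so add 'yay': 'elimuduyay'.

elimuduyay


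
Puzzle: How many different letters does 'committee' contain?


Unique letters in 'committee': {c, e, i, m, o, t} = 6 distinct letters.

6


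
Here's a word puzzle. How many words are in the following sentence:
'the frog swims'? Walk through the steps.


Split into words: the | frog | swims = 3 words.

3


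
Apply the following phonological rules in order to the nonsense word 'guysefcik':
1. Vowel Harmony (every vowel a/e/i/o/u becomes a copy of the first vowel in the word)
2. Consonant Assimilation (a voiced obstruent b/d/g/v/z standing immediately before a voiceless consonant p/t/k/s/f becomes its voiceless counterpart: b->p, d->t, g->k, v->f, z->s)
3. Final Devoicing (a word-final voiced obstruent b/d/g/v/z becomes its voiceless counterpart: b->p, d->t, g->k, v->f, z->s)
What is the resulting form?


Starting form: 'guysefcik'
Rule 1: Vowel Harmony: all vowels become 'u' (matching first vowel). 'guysefcik' -> 'guysufcuk'
Rule 2: Consonant Assimilation: no voiced obstruent (b/d/g/v/z) stands immediately before a voiceless consonant (p/t/k/s/f). No change.
Rule 3: Final Devoicing: final consonant 'k' is not one of the voiced obstruents b/d/g/v/z. No change.
Final form: 'guysufcuk'

guysufcuk


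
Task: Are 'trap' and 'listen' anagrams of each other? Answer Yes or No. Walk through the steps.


Sorted letters of 'trap': 'aprt'
Sorted letters of 'listen': 'eilnst'
They do not match.

No


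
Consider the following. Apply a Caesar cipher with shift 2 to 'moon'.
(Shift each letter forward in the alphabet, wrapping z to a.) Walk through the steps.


Shift each letter by 2: m -> o, o -> q, o -> q, n -> p. Result: 'oqqp'.

oqqp


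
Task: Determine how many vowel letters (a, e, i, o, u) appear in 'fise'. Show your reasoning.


Vowels in 'fise': i, e = 2 vowels.

2


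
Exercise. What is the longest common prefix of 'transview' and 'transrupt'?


Compare from the start: 5 characters match: 'trans'. Mismatch at position 6: 'v' vs 'r'.

trans


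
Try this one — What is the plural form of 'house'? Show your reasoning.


Apply rule: Add -s. 'house' becomes 'houses'.

houses


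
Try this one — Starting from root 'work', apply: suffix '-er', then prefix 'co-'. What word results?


Step 1: Add suffix '-er' to 'work' = 'worker'
Step 2: Add prefix 'co-' to 'worker' = 'coworker'

coworker


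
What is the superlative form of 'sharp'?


Apply superlative formation (add -est): 'sharp' -> 'sharpest'.

sharpest


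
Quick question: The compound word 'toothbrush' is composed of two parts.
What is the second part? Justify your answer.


Split 'toothbrush' into 'tooth' + 'brush'. The second part is 'brush'.

brush


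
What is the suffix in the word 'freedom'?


The word 'freedom' = 'free' (root) + '-dom' (suffix). The suffix is '-dom'.

dom


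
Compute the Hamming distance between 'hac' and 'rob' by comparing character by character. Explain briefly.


Alignment:
Position 1: 'h' vs 'r' = DIFFER
Position 2: 'a' vs 'o' = DIFFER
Position 3: 'c' vs 'b' = DIFFER
Total differences: 3

3


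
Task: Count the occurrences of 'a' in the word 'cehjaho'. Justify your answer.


Letter 'a' in 'cehjaho': found at position(s) 5 = 1 occurrence(s).

1


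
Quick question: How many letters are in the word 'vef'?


Spell out 'vef' and number each letter: v(1), e(2), f(3). Total: 3 letters.

3


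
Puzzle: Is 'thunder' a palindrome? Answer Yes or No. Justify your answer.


Forward: 'thunder'
Reversed: 'rednuht'
They differ.

No


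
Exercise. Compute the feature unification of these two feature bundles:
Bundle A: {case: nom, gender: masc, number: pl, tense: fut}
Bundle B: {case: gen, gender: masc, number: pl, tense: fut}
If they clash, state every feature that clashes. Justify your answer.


Compare features:
case: A=nom vs B=gen -> CLASH
gender: A=masc vs B=masc -> unified: masc
number: A=pl vs B=pl -> unified: pl
tense: A=fut vs B=fut -> unified: fut
Clash detected on feature 'case' (nom vs gen); unification fails.

CLASH on 'case' (nom vs gen)


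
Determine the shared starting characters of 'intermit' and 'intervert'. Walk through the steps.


Compare from the start: 5 characters match: 'inter'. Mismatch at position 6: 'm' vs 'v'.

inter


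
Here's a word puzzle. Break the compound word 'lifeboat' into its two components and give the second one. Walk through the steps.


Split 'lifeboat' into 'life' + 'boat'. The second part is 'boat'.

boat


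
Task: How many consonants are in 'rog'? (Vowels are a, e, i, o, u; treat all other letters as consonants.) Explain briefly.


Consonants in 'rog': r, g = 2 consonants.

2


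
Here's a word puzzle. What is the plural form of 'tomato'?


Apply rule: Add -es (consonant + o). 'tomato' becomes 'tomatoes'.

tomatoes


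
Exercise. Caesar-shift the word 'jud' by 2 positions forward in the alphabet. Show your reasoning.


Shift each letter by 2: j -> l, u -> w, d -> f. Result: 'lwf'.

lwf


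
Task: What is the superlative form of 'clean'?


Apply superlative formation (add -est): 'clean' -> 'cleanest'.

cleanest


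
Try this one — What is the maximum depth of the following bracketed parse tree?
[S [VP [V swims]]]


Count bracket nesting levels:
'[' at pos 0: depth = 1
'[' at pos 3: depth = 2
'[' at pos 7: depth = 3
Maximum depth reached: 3

3


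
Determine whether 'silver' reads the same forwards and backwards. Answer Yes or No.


Forward: 'silver'
Reversed: 'revlis'
They differ.

No


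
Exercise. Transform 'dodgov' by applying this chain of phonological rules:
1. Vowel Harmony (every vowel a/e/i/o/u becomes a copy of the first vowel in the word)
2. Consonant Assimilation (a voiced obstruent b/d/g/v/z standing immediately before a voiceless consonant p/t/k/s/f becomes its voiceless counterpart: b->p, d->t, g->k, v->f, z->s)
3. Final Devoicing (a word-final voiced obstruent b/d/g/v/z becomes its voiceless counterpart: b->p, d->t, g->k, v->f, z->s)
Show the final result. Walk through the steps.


Starting form: 'dodgov'
Rule 1: Vowel Harmony: all vowels already match. No change.
Rule 2: Consonant Assimilation: no voiced obstruent (b/d/g/v/z) stands immediately before a voiceless consonant (p/t/k/s/f). No change.
Rule 3: Final Devoicing: word-final voiced obstruent 'v' becomes voiceless 'f'. 'dodgov' -> 'dodgof'
Final form: 'dodgof'

dodgof


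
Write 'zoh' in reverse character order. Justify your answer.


Reverse 'zoh' character by character: 'hoz'.

hoz


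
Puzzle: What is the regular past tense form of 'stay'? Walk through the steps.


Apply rule: Add -ed. 'stay' becomes 'stayed'.

stayed


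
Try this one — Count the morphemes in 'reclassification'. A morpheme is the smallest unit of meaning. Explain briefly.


Decomposition: re- (prefix) + class (root) + -ify (suffix) + -ation (suffix) = 4 morpheme(s)

4 morphemes


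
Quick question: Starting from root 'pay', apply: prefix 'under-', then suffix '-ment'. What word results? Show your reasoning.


Step 1: Add prefix 'under-' to 'pay' = 'underpay'
Step 2: Add suffix '-ment' to 'underpay' = 'underpayment'

underpayment


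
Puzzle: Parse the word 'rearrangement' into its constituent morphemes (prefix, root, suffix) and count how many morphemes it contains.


Step 1: Identify prefix: 're' (meaning: again)
Step 2: Identify root: 'arrange'
Step 3: Identify suffix(es): 'ment'
Decomposition: re- (prefix: again) + arrange (root) + -ment (suffix: action/result)
Total morphemes: 3

3 morphemes (re- (prefix: again) + arrange (root) + -ment (suffix: action/result))


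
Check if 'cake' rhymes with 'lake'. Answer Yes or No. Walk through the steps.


Rime (stressed vowel + following sounds) of 'cake': -ake = /eɪk/
Rime of 'lake': -ake = /eɪk/
/eɪk/ and /eɪk/ are the same ending sound, so the words rhyme.

Yes


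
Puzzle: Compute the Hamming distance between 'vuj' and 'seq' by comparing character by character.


Alignment:
Position 1: 'v' vs 's' = DIFFER
Position 2: 'u' vs 'e' = DIFFER
Position 3: 'j' vs 'q' = DIFFER
Total differences: 3

3


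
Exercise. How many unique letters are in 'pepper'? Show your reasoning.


Unique letters in 'pepper': {e, p, r} = 3 distinct letters.

3


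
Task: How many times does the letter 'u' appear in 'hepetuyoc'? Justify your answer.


Letter 'u' in 'hepetuyoc': found at position(s) 6 = 1 occurrence(s).

1


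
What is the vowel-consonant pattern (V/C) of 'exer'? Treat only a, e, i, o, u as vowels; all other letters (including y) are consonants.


Letter mapping: e = V, x = C, e = V, r = C.

VCVC


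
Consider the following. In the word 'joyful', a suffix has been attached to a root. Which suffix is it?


The word 'joyful' = 'joy' (root) + '-ful' (suffix). The suffix is '-ful'.

ful


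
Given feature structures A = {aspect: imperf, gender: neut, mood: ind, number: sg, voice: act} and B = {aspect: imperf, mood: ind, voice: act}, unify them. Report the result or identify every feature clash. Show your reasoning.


Compare features:
aspect: A=imperf vs B=imperf -> unified: imperf
gender: A=neut vs B=_ -> unified: neut
mood: A=ind vs B=ind -> unified: ind
number: A=sg vs B=_ -> unified: sg
voice: A=act vs B=act -> unified: act
No clashes found.

Unified: {aspect: imperf, gender: neut, mood: ind, number: sg, voice: act}


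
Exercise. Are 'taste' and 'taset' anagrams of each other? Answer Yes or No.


Sorted letters of 'taste': 'aestt'
Sorted letters of 'taset': 'aestt'
They match.

Yes


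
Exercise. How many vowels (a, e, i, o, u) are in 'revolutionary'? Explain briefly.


Vowels in 'revolutionary': e, o, u, i, o, a = 6 vowels.

6


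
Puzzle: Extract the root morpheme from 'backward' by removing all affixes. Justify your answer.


Remove suffix '-ward' from 'backward' to get root 'back'.

back


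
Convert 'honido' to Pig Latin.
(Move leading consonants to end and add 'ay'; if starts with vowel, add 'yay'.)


'honido': move consonant cluster 'h' to end and add 'ay': 'onidohay'.

onidohay


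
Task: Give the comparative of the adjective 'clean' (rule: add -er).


Apply comparative formation (add -er): 'clean' -> 'cleaner'.

cleaner


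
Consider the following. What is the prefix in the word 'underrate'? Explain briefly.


The word 'underrate' = 'under' (prefix) + 'rate' (root). The prefix is 'under'.

under


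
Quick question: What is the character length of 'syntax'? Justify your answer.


Spell out 'syntax' and number each letter: s(1), y(2), n(3), t(4), a(5), x(6). Total: 6 letters.

6


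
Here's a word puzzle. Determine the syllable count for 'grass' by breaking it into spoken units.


Break 'grass' into syllables: grass -> grass = 1 syllable

1 syllable


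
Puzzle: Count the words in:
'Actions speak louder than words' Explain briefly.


Split into words: Actions | speak | louder | than | words = 5 words.

5


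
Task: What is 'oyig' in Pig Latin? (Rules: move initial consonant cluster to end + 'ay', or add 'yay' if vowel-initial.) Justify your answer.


'oyig' starts with a vowel, so add 'yay': 'oyigyay'.

oyigyay


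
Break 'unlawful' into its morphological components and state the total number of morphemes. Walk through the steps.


Step 1: Identify prefix: 'un' (meaning: not/reverse)
Step 2: Identify root: 'law'
Step 3: Identify suffix(es): 'ful'
Decomposition: un- (prefix: not/reverse) + law (root) + -ful (suffix: full of)
Total morphemes: 3

3 morphemes (un- (prefix: not/reverse) + law (root) + -ful (suffix: full of))


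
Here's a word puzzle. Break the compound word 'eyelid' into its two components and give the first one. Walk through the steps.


Split 'eyelid' into 'eye' + 'lid'. The first part is 'eye'.

eye


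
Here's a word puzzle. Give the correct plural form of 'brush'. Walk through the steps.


Apply rule: Add -es (sibilant/fricative ending). 'brush' becomes 'brushes'.

brushes


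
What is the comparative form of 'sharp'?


Apply comparative formation (add -er): 'sharp' -> 'sharper'.

sharper


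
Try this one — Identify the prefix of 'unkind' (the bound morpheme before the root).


The word 'unkind' = 'un' (prefix) + 'kind' (root). The prefix is 'un'.

un


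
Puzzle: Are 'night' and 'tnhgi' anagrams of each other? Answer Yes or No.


Sorted letters of 'night': 'ghint'
Sorted letters of 'tnhgi': 'ghint'
They match.

Yes


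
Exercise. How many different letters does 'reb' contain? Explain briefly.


Unique letters in 'reb': {b, e, r} = 3 distinct letters.

3


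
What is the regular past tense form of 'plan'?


Apply rule: Double final consonant and add -ed. 'plan' becomes 'planned'.

planned


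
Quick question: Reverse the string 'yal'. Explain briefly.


Reverse 'yal' character by character: 'lay'.

lay


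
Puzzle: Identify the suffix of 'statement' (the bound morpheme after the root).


The word 'statement' = 'state' (root) + '-ment' (suffix). The suffix is '-ment'.

ment


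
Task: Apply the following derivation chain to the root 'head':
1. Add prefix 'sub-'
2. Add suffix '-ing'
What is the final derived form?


Step 1: Add prefix 'sub-' to 'head' = 'subhead'
Step 2: Add suffix '-ing' to 'subhead' = 'subheading'

subheading


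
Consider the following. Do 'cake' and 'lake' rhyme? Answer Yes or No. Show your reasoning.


Rime (stressed vowel + following sounds) of 'cake': -ake = /eɪk/
Rime of 'lake': -ake = /eɪk/
/eɪk/ and /eɪk/ are the same ending sound, so the words rhyme.

Yes


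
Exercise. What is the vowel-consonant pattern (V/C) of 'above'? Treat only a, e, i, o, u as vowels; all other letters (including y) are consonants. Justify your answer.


Letter mapping: a = V, b = C, o = V, v = C, e = V.

VCVCV


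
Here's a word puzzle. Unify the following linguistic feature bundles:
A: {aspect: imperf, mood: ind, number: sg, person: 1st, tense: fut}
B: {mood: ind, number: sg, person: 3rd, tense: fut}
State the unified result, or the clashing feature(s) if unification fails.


Compare features:
aspect: A=imperf vs B=_ -> unified: imperf
mood: A=ind vs B=ind -> unified: ind
number: A=sg vs B=sg -> unified: sg
person: A=1st vs B=3rd -> CLASH
tense: A=fut vs B=fut -> unified: fut
Clash detected on feature 'person' (1st vs 3rd); unification fails.

CLASH on 'person' (1st vs 3rd)


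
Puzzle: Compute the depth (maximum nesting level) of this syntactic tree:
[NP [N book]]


Count bracket nesting levels:
'[' at pos 0: depth = 1
'[' at pos 4: depth = 2
Maximum depth reached: 2

2


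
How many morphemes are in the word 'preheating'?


Decomposition: pre- (prefix) + heat (root) + -ing (suffix) = 3 morpheme(s)

3 morphemes


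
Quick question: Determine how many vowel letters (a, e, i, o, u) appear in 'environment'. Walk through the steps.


Vowels in 'environment': e, i, o, e = 4 vowels.

4


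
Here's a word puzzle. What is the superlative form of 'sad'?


Apply superlative formation (double final consonant, add -est): 'sad' -> 'saddest'.

saddest


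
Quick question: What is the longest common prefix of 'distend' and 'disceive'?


Compare from the start: 3 characters match: 'dis'. Mismatch at position 4: 't' vs 'c'.

dis


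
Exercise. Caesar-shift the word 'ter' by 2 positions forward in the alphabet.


Shift each letter by 2: t -> v, e -> g, r -> t. Result: 'vgt'.

vgt


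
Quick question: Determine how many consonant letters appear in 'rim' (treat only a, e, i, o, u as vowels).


Consonants in 'rim': r, m = 2 consonants.

2


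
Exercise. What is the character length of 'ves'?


Spell out 'ves' and number each letter: v(1), e(2), s(3). Total: 3 letters.

3


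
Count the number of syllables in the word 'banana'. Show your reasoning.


Break 'banana' into syllables: ba-na-na -> ba | na | na = 3 syllables

3 syllables


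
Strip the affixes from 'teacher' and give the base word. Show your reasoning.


Remove suffix '-er' from 'teacher' to get root 'teach'.

teach


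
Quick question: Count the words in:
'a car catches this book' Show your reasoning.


Split into words: a | car | catches | this | book = 5 words.

5


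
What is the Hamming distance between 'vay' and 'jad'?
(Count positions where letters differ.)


Alignment:
Position 1: 'v' vs 'j' = DIFFER
Position 2: 'a' vs 'a' = match
Position 3: 'y' vs 'd' = DIFFER
Total differences: 2

2


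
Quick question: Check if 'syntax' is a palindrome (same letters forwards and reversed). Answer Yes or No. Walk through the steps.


Forward: 'syntax'
Reversed: 'xatnys'
They differ.

No


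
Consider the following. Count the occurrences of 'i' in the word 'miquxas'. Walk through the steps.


Letter 'i' in 'miquxas': found at position(s) 2 = 1 occurrence(s).

1


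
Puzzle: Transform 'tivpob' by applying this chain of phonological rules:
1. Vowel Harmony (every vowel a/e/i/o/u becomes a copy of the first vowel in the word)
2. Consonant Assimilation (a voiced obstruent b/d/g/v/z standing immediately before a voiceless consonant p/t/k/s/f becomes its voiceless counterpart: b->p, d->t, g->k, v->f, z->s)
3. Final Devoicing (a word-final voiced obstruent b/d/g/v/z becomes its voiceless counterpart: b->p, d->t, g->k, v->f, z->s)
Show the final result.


Starting form: 'tivpob'
Rule 1: Vowel Harmony: all vowels become 'i' (matching first vowel). 'tivpob' -> 'tivpib'
Rule 2: Consonant Assimilation: voiced obstruent before voiceless consonant becomes voiceless ('vp' -> 'fp'). 'tivpib' -> 'tifpib'
Rule 3: Final Devoicing: word-final voiced obstruent 'b' becomes voiceless 'p'. 'tifpib' -> 'tifpip'
Final form: 'tifpip'

tifpip


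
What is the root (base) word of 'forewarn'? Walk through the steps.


Remove prefix 'fore' from 'forewarn' to get root 'warn'.

warn


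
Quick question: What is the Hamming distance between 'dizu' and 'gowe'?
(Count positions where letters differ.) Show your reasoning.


Alignment:
Position 1: 'd' vs 'g' = DIFFER
Position 2: 'i' vs 'o' = DIFFER
Position 3: 'z' vs 'w' = DIFFER
Position 4: 'u' vs 'e' = DIFFER
Total differences: 4

4


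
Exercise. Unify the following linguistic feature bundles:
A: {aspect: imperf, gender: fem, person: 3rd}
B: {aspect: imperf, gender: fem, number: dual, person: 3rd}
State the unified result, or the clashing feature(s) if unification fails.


Compare features:
aspect: A=imperf vs B=imperf -> unified: imperf
gender: A=fem vs B=fem -> unified: fem
number: A=_ vs B=dual -> unified: dual
person: A=3rd vs B=3rd -> unified: 3rd
No clashes found.

Unified: {aspect: imperf, gender: fem, number: dual, person: 3rd}


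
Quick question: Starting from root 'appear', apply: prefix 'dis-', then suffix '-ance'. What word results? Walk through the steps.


Step 1: Add prefix 'dis-' to 'appear' = 'disappear'
Step 2: Add suffix '-ance' to 'disappear' = 'disappearance'

disappearance


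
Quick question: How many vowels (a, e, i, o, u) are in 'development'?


Vowels in 'development': e, e, o, e = 4 vowels.

4


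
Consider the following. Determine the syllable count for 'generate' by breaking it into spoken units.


Break 'generate' into syllables: gen-er-ate -> gen | er | ate = 3 syllables

3 syllables


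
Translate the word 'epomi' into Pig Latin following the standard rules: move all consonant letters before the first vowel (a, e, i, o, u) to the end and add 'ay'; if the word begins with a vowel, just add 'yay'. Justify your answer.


'epomi' starts with a vowel, so add 'yay': 'epomiyay'.

epomiyay


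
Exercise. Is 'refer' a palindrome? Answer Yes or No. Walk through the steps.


Forward: 'refer'
Reversed: 'refer'
They are identical.

Yes


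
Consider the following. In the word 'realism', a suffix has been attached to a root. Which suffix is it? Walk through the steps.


The word 'realism' = 'real' (root) + '-ism' (suffix). The suffix is '-ism'.

ism


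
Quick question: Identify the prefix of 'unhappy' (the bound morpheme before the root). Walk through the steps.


The word 'unhappy' = 'un' (prefix) + 'happy' (root). The prefix is 'un'.

un


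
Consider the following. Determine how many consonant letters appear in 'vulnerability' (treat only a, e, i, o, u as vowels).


Consonants in 'vulnerability': v, l, n, r, b, l, t, y = 8 consonants.

8


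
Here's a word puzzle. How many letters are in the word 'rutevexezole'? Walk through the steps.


Spell out 'rutevexezole' and number each letter: r(1), u(2), t(3), e(4), v(5), e(6), x(7), e(8), z(9), o(10), l(11), e(12). Total: 12 letters.

12


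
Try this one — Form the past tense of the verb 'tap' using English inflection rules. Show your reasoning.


Apply rule: Double final consonant and add -ed. 'tap' becomes 'tapped'.

tapped


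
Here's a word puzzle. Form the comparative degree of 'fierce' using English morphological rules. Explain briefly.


Apply comparative formation (ends in e: add -r): 'fierce' -> 'fiercer'.

fiercer


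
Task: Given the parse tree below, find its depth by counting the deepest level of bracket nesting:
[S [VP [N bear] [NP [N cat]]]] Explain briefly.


Count bracket nesting levels:
'[' at pos 0: depth = 1
'[' at pos 3: depth = 2
'[' at pos 7: depth = 3
'[' at pos 16: depth = 3
'[' at pos 20: depth = 4
Maximum depth reached: 4

4


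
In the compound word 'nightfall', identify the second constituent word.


Split 'nightfall' into 'night' + 'fall'. The second part is 'fall'.

fall


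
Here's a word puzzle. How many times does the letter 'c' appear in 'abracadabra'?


Letter 'c' in 'abracadabra': found at position(s) 5 = 1 occurrence(s).

1


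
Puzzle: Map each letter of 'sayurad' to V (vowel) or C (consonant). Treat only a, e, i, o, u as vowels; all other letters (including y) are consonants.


Letter mapping: s = C, a = V, y = C, u = V, r = C, a = V, d = C.

CVCVCVC


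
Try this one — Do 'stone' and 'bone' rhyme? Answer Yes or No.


Rime (stressed vowel + following sounds) of 'stone': -one = /oʊn/
Rime of 'bone': -one = /oʊn/
/oʊn/ and /oʊn/ are the same ending sound, so the words rhyme.

Yes


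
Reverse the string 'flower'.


Reverse 'flower' character by character: 'rewolf'.

rewolf


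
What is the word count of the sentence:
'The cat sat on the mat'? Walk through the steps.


Split into words: The | cat | sat | on | the | mat = 6 words.

6


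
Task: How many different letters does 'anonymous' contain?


Unique letters in 'anonymous': {a, m, n, o, s, u, y} = 7 distinct letters.

7


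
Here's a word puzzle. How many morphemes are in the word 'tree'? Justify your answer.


Decomposition: tree (free morpheme) = 1 morpheme(s)

1 morphemes


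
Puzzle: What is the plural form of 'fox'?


Apply rule: Add -es (sibilant/fricative ending). 'fox' becomes 'foxes'.

foxes


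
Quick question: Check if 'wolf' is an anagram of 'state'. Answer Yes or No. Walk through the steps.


Sorted letters of 'wolf': 'flow'
Sorted letters of 'state': 'aestt'
They do not match.

No


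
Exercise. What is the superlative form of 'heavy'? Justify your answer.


Apply superlative formation (consonant + y: change y to i, add -est): 'heavy' -> 'heaviest'.

heaviest


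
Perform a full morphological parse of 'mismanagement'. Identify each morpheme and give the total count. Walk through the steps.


Step 1: Identify prefix: 'mis' (meaning: wrongly)
Step 2: Identify root: 'manage'
Step 3: Identify suffix(es): 'ment'
Decomposition: mis- (prefix: wrongly) + manage (root) + -ment (suffix: action/result)
Total morphemes: 3

3 morphemes (mis- (prefix: wrongly) + manage (root) + -ment (suffix: action/result))


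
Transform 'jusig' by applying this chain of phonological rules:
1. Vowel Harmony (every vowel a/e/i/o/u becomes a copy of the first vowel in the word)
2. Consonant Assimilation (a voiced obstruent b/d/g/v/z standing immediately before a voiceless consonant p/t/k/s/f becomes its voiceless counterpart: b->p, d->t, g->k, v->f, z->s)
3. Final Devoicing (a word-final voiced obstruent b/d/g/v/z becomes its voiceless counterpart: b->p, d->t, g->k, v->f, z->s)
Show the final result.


Starting form: 'jusig'
Rule 1: Vowel Harmony: all vowels become 'u' (matching first vowel). 'jusig' -> 'jusug'
Rule 2: Consonant Assimilation: no voiced obstruent (b/d/g/v/z) stands immediately before a voiceless consonant (p/t/k/s/f). No change.
Rule 3: Final Devoicing: word-final voiced obstruent 'g' becomes voiceless 'k'. 'jusug' -> 'jusuk'
Final form: 'jusuk'

jusuk


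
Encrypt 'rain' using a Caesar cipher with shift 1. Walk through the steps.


Shift each letter by 1: r -> s, a -> b, i -> j, n -> o. Result: 'sbjo'.

sbjo


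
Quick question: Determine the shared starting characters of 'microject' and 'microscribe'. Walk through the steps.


Compare from the start: 5 characters match: 'micro'. Mismatch at position 6: 'j' vs 's'.

micro


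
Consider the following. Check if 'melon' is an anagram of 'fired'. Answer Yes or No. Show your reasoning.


Sorted letters of 'melon': 'elmno'
Sorted letters of 'fired': 'defir'
They do not match.

No


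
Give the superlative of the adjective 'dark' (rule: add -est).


Apply superlative formation (add -est): 'dark' -> 'darkest'.

darkest


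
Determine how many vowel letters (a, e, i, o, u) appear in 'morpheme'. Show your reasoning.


Vowels in 'morpheme': o, e, e = 3 vowels.

3


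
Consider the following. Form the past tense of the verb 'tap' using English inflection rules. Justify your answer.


Apply rule: Double final consonant and add -ed. 'tap' becomes 'tapped'.

tapped


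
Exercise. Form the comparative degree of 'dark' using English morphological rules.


Apply comparative formation (add -er): 'dark' -> 'darker'.

darker


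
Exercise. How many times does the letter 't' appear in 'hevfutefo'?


Letter 't' in 'hevfutefo': found at position(s) 6 = 1 occurrence(s).

1


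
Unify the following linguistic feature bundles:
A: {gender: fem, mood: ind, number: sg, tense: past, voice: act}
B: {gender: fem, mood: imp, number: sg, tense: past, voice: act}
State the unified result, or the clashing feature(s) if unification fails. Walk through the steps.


Compare features:
gender: A=fem vs B=fem -> unified: fem
mood: A=ind vs B=imp -> CLASH
number: A=sg vs B=sg -> unified: sg
tense: A=past vs B=past -> unified: past
voice: A=act vs B=act -> unified: act
Clash detected on feature 'mood' (ind vs imp); unification fails.

CLASH on 'mood' (ind vs imp)


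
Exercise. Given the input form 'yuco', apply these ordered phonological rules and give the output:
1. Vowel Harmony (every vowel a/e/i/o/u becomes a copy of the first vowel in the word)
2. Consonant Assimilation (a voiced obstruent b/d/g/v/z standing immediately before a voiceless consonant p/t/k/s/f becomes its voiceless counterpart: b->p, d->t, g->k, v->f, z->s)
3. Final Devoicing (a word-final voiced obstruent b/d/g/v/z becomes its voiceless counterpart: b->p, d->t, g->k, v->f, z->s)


Starting form: 'yuco'
Rule 1: Vowel Harmony: all vowels become 'u' (matching first vowel). 'yuco' -> 'yucu'
Rule 2: Consonant Assimilation: no voiced obstruent (b/d/g/v/z) stands immediately before a voiceless consonant (p/t/k/s/f). No change.
Rule 3: Final Devoicing: the word ends in the vowel 'u', not a consonant. No change.
Final form: 'yucu'

yucu


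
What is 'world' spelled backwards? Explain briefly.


Reverse 'world' character by character: 'dlrow'.

dlrow


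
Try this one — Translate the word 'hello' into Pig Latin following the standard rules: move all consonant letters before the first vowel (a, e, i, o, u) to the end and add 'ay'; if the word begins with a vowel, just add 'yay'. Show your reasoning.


'hello': move consonant cluster 'h' to end and add 'ay': 'ellohay'.

ellohay


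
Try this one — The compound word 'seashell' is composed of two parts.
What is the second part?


Split 'seashell' into 'sea' + 'shell'. The second part is 'shell'.

shell


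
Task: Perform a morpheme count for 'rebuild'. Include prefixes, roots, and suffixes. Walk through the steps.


Decomposition: re- (prefix) + build (root) = 2 morpheme(s)

2 morphemes


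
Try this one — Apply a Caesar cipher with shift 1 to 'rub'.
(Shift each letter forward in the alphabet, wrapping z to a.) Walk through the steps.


Shift each letter by 1: r -> s, u -> v, b -> c. Result: 'svc'.

svc


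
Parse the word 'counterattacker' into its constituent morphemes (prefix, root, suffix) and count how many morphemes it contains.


Step 1: Identify prefix: 'counter' (meaning: against)
Step 2: Identify root: 'attack'
Step 3: Identify suffix(es): 'er'
Decomposition: counter- (prefix: against) + attack (root) + -er (suffix: one who)
Total morphemes: 3

3 morphemes (counter- (prefix: against) + attack (root) + -er (suffix: one who))


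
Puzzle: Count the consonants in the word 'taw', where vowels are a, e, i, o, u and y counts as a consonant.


Consonants in 'taw': t, w = 2 consonants.

2


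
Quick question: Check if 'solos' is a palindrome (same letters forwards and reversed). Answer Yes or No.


Forward: 'solos'
Reversed: 'solos'
They are identical.

Yes


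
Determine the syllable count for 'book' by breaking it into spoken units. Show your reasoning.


Break 'book' into syllables: book -> book = 1 syllable

1 syllable


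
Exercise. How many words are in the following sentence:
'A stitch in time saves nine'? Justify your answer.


Split into words: A | stitch | in | time | saves | nine = 6 words.

6


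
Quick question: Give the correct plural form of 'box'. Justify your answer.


Apply rule: Add -es (sibilant/fricative ending). 'box' becomes 'boxes'.

boxes


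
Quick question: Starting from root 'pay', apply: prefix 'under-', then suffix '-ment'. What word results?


Step 1: Add prefix 'under-' to 'pay' = 'underpay'
Step 2: Add suffix '-ment' to 'underpay' = 'underpayment'

underpayment


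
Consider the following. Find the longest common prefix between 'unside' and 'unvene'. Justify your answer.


Compare from the start: 2 characters match: 'un'. Mismatch at position 3: 's' vs 'v'.

un


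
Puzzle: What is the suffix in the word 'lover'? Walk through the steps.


The word 'lover' = 'love' (root) + '-er' (suffix). The suffix is '-er'.

er


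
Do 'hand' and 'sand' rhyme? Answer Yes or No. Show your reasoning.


Rime (stressed vowel + following sounds) of 'hand': -and = /ænd/
Rime of 'sand': -and = /ænd/
/ænd/ and /ænd/ are the same ending sound, so the words rhyme.

Yes
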